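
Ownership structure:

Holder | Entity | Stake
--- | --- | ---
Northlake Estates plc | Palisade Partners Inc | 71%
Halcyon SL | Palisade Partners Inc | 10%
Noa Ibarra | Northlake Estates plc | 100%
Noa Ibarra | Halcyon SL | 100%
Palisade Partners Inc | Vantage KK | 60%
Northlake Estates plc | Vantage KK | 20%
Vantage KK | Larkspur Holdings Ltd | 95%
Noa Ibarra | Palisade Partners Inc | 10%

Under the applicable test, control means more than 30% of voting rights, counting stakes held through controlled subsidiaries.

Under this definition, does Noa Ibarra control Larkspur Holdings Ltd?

Yes

Noa holds 100% of Northlake, so Noa controls Northlake.
Noa holds 100% of Halcyon, so Noa controls Halcyon.
Northlake and Halcyon and Noa together hold 71% + 10% + 10% = 91% of Palisade, so Noa controls Palisade.
Palisade and Northlake together hold 60% + 20% = 80% of Vantage, so Noa controls Vantage.
Vantage holds 95% of Larkspur, so Noa controls Larkspur.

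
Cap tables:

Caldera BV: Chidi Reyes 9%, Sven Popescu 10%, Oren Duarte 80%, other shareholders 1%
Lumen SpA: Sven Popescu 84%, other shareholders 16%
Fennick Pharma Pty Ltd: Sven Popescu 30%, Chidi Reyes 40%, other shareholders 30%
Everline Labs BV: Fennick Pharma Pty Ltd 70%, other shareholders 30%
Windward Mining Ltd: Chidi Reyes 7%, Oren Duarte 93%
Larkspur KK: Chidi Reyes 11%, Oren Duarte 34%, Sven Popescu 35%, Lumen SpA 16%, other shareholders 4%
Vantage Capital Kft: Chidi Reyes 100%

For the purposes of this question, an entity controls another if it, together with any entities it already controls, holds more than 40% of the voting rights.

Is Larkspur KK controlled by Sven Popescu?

Sven holds 84% of Lumen, so Sven controls Lumen.
Sven and Lumen together hold 35% + 16% = 51% of Larkspur, so Sven controls Larkspur.

Yes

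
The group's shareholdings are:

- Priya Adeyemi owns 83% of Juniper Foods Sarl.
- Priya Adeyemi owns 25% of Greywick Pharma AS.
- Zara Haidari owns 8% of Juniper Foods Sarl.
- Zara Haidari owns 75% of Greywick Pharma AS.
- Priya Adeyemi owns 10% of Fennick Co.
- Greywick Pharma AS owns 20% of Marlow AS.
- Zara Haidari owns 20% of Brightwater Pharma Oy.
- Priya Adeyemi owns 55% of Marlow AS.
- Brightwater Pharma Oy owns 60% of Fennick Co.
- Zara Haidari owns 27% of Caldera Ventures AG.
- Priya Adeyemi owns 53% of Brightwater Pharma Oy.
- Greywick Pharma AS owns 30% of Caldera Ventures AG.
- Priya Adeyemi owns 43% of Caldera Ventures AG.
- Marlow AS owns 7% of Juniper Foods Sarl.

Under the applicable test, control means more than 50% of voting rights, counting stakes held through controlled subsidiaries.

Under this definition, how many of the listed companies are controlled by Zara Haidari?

2

Zara holds 75% of Greywick, so Zara controls Greywick.
Zara and Greywick together hold 27% + 30% = 57% of Caldera, so Zara controls Caldera.
No other company's threshold is met.
Zara controls 2 companies.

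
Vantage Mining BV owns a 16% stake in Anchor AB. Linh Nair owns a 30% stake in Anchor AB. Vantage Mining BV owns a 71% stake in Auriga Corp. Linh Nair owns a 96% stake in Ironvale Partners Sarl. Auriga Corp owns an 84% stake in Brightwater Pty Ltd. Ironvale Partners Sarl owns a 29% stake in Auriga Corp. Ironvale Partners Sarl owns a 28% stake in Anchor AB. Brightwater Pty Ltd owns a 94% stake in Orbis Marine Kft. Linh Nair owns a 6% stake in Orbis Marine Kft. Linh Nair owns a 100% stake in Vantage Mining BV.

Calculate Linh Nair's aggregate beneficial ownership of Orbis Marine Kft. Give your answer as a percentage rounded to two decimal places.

84.04%

Linh reaches Orbis along 3 paths.
Direct stake: 6% = 6%.
Via Ironvale → Auriga → Brightwater: 96% × 29% × 84% × 94% = 21.982464%.
Via Vantage → Auriga → Brightwater: 100% × 71% × 84% × 94% = 56.0616%.
Total: 6% + 21.982464% + 56.0616% = 84.044064%.
Rounded: 84.04%.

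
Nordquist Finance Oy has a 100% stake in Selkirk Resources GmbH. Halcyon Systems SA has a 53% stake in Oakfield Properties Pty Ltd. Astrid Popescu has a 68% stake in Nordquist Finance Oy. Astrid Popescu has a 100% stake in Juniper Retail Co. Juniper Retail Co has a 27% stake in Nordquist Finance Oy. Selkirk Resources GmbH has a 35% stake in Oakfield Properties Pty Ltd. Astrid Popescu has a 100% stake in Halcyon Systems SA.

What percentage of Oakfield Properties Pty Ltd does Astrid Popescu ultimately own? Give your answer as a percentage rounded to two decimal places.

Astrid reaches Oakfield along 3 paths.
Via Juniper → Nordquist → Selkirk: 100% × 27% × 100% × 35% = 9.45%.
Via Nordquist → Selkirk: 68% × 100% × 35% = 23.8%.
Via Halcyon: 100% × 53% = 53%.
Total: 9.45% + 23.8% + 53% = 86.25%.

86.25%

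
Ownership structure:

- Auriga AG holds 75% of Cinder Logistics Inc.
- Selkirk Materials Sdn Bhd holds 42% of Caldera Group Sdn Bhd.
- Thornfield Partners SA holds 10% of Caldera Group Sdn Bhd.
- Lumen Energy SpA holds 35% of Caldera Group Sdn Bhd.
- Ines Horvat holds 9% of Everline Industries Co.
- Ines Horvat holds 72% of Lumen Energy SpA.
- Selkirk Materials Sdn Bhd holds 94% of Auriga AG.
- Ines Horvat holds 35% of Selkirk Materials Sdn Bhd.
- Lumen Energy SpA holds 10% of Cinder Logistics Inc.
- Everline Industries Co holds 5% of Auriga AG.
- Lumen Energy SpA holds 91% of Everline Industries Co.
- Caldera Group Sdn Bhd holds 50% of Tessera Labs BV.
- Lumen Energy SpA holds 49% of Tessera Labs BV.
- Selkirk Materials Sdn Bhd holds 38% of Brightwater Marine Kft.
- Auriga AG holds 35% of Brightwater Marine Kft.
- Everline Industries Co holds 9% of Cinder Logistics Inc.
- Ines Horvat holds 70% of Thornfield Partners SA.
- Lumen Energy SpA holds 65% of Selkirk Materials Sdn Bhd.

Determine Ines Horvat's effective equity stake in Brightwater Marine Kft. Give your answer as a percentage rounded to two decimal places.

59.30%

Ines reaches Brightwater along 6 paths.
Via Selkirk → Auriga: 35% × 94% × 35% = 11.515%.
Via Lumen → Selkirk → Auriga: 72% × 65% × 94% × 35% = 15.3972%.
Via Lumen → Everline → Auriga: 72% × 91% × 5% × 35% = 1.1466%.
Via Everline → Auriga: 9% × 5% × 35% = 0.1575%.
Via Selkirk: 35% × 38% = 13.3%.
Via Lumen → Selkirk: 72% × 65% × 38% = 17.784%.
Total: 11.515% + 15.3972% + 1.1466% + 0.1575% + 13.3% + 17.784% = 59.3003%.
Rounded: 59.30%.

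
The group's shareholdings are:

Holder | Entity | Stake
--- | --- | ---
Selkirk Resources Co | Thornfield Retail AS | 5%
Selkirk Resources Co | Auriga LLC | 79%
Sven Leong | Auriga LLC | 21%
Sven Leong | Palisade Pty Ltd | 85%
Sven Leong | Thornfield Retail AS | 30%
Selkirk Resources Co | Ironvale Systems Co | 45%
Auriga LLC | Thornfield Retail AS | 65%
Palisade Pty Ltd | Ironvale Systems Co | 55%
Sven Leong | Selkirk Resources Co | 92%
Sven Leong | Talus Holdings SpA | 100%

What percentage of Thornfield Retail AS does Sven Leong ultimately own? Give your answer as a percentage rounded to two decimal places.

95.49%

Sven reaches Thornfield along 4 paths.
Via Selkirk → Auriga: 92% × 79% × 65% = 47.242%.
Via Auriga: 21% × 65% = 13.65%.
Via Selkirk: 92% × 5% = 4.6%.
Direct stake: 30% = 30%.
Total: 47.242% + 13.65% + 4.6% + 30% = 95.492%.
Rounded: 95.49%.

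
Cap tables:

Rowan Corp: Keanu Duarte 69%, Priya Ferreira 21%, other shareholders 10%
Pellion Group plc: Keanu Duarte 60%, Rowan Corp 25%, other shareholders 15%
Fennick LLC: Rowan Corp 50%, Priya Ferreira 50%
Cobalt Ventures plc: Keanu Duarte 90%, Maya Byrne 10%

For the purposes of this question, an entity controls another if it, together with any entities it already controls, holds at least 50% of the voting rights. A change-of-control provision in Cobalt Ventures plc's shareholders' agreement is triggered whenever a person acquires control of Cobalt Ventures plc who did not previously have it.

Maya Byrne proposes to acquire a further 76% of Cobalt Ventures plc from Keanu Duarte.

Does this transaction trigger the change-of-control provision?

Yes

The purchase adds only to Maya's holdings (Keanu's stake shrinks), so Maya is the only person who could newly come to control Cobalt.
Maya's largest direct stake is 10% in Cobalt, which does not meet the threshold, so Maya controls no company.
In Cobalt, Maya's side holds only 10%, not ≥ 50%.
So before the transaction, Maya does not control Cobalt.
After the purchase, Maya's direct stake in Cobalt rises to 10% + 76% = 86%, and Keanu's stake falls to 14%.
Maya holds 86% of Cobalt, so Maya controls Cobalt.
Maya did not control Cobalt before and does after, so the clause is triggered.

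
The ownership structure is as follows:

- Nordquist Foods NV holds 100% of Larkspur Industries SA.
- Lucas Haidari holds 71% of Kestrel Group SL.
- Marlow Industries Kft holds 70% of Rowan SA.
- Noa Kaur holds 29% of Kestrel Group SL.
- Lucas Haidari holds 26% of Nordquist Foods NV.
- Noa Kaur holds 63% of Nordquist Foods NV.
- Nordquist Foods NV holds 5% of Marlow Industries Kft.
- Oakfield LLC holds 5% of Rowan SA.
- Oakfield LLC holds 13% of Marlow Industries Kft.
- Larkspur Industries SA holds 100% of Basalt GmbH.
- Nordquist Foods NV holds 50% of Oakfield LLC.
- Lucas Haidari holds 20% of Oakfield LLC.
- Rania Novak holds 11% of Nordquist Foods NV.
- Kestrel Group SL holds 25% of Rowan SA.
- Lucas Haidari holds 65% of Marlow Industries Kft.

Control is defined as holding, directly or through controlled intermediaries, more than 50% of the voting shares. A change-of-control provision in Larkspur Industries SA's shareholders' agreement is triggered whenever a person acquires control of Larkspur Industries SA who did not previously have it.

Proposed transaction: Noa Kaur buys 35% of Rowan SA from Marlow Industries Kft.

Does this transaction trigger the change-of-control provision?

No

The purchase adds only to Noa's holdings (Marlow's stake shrinks), so Noa is the only person who could newly come to control Larkspur.
Noa holds 63% of Nordquist, so Noa controls Nordquist.
Nordquist holds 100% of Larkspur, so Noa controls Larkspur.
So Noa already controls Larkspur before the transaction.
After the purchase, Noa holds 35% of Rowan directly, and Marlow's stake falls to 35%.
Noa controlled Larkspur already, so this is not a new person acquiring control; every other person's position is unchanged or reduced.
No new person acquires control, so the clause is not triggered.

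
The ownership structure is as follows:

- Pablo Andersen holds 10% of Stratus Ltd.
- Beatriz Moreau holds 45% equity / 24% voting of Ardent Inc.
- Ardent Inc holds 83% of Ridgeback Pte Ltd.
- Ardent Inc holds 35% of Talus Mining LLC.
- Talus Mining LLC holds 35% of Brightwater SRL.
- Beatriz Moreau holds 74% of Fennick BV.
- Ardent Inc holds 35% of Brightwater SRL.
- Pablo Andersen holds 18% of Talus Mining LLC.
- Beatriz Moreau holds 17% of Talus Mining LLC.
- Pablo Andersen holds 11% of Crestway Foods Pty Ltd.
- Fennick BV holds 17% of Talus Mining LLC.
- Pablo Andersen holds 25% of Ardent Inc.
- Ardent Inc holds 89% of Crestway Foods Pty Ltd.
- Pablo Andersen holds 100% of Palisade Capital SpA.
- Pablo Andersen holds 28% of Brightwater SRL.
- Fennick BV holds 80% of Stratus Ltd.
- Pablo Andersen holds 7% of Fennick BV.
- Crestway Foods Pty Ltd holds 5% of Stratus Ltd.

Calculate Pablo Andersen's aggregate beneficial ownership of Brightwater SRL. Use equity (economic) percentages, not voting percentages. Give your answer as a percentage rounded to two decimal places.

Pablo reaches Brightwater along 5 paths.
Via Ardent: 25% × 35% = 8.75%.
Via Talus: 18% × 35% = 6.3%.
Via Ardent → Talus: 25% × 35% × 35% = 3.0625%.
Via Fennick → Talus: 7% × 17% × 35% = 0.4165%.
Direct stake: 28% = 28%.
Total: 8.75% + 6.3% + 3.0625% + 0.4165% + 28% = 46.529%.
Rounded: 46.53%.

46.53%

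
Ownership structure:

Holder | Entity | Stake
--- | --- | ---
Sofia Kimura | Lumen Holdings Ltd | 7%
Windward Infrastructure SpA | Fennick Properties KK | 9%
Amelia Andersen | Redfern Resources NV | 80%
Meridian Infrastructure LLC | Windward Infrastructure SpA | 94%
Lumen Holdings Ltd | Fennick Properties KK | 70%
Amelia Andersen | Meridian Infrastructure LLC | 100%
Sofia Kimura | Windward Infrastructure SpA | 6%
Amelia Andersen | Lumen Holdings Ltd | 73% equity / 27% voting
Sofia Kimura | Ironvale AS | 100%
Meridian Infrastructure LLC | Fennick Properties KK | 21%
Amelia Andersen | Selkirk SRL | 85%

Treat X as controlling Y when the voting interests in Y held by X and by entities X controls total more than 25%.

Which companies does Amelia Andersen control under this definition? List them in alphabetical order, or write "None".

Fennick Properties KK, Lumen Holdings Ltd, Meridian Infrastructure LLC, Redfern Resources NV, Selkirk SRL, Windward Infrastructure SpA

Amelia holds 100% of Meridian, so Amelia controls Meridian.
Amelia holds 27% of Lumen, so Amelia controls Lumen.
Meridian holds 94% of Windward, so Amelia controls Windward.
Amelia holds 85% of Selkirk, so Amelia controls Selkirk.
Amelia holds 80% of Redfern, so Amelia controls Redfern.
Meridian and Windward and Lumen together hold 21% + 9% + 70% = 100% of Fennick, so Amelia controls Fennick.
No other company's threshold is met.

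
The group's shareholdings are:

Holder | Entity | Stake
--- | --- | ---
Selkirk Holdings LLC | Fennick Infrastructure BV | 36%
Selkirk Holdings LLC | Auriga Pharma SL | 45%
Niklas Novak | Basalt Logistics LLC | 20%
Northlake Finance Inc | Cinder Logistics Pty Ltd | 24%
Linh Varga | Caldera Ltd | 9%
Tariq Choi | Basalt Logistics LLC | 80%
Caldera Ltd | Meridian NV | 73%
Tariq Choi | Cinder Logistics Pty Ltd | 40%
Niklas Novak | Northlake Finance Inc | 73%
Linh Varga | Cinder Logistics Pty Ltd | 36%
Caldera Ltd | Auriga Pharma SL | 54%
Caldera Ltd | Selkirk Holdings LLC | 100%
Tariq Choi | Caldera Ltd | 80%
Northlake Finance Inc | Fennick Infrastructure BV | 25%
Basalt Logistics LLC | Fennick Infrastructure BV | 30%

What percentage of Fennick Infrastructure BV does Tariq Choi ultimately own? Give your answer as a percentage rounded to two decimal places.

Tariq reaches Fennick along 2 paths.
Via Basalt: 80% × 30% = 24%.
Via Caldera → Selkirk: 80% × 100% × 36% = 28.8%.
Total: 24% + 28.8% = 52.8%.
Rounded: 52.80%.

52.80%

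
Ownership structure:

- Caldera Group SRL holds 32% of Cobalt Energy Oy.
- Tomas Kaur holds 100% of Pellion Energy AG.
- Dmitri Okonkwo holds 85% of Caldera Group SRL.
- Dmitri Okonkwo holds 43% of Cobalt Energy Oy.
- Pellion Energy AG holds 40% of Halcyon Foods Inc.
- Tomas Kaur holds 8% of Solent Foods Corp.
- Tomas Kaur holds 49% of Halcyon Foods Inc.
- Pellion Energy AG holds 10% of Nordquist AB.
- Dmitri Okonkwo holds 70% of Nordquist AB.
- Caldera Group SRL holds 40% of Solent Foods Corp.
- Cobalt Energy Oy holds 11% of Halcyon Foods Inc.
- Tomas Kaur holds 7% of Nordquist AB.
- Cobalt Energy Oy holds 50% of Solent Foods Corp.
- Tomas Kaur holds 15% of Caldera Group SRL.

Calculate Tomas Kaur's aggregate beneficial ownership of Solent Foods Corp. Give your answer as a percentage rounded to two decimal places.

Tomas reaches Solent along 3 paths.
Via Caldera → Cobalt: 15% × 32% × 50% = 2.4%.
Via Caldera: 15% × 40% = 6%.
Direct stake: 8% = 8%.
Total: 2.4% + 6% + 8% = 16.4%.
Rounded: 16.40%.

16.40%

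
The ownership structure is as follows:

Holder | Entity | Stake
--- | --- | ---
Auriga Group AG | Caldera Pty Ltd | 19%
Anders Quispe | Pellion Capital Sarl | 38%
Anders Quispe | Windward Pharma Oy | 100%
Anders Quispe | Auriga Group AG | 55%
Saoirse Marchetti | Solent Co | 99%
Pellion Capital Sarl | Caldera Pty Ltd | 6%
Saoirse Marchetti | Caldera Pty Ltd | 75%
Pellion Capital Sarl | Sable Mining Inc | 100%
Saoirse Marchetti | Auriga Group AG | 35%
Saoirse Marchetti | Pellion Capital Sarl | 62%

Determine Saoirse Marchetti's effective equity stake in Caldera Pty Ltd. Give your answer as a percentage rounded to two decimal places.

Saoirse reaches Caldera along 3 paths.
Via Auriga: 35% × 19% = 6.65%.
Via Pellion: 62% × 6% = 3.72%.
Direct stake: 75% = 75%.
Total: 6.65% + 3.72% + 75% = 85.37%.

85.37%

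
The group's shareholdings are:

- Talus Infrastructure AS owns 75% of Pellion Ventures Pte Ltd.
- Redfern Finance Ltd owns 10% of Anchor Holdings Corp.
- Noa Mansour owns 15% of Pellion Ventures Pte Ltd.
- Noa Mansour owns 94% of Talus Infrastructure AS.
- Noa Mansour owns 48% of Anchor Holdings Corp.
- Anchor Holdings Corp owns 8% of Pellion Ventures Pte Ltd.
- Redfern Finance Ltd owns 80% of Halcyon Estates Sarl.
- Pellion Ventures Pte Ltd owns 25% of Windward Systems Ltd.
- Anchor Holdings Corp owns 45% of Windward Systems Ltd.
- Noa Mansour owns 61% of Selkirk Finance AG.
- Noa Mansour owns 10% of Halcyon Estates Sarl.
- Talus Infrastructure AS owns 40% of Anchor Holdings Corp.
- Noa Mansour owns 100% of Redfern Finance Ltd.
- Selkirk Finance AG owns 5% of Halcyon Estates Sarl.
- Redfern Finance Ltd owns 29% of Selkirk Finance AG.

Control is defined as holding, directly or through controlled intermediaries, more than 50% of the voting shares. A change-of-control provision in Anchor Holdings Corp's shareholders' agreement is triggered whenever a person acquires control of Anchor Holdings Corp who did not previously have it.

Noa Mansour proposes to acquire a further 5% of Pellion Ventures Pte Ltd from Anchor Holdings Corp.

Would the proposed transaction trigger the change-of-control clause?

The purchase adds only to Noa's holdings (Anchor's stake shrinks), so Noa is the only person who could newly come to control Anchor.
Noa holds 94% of Talus, so Noa controls Talus.
Noa holds 100% of Redfern, so Noa controls Redfern.
Noa and Talus and Redfern together hold 48% + 40% + 10% = 98% of Anchor, so Noa controls Anchor.
So Noa already controls Anchor before the transaction.
After the purchase, Noa's direct stake in Pellion rises to 15% + 5% = 20%, and Anchor's stake falls to 3%.
Noa controlled Anchor already, so this is not a new person acquiring control; every other person's position is unchanged or reduced.
No new person acquires control, so the clause is not triggered.

No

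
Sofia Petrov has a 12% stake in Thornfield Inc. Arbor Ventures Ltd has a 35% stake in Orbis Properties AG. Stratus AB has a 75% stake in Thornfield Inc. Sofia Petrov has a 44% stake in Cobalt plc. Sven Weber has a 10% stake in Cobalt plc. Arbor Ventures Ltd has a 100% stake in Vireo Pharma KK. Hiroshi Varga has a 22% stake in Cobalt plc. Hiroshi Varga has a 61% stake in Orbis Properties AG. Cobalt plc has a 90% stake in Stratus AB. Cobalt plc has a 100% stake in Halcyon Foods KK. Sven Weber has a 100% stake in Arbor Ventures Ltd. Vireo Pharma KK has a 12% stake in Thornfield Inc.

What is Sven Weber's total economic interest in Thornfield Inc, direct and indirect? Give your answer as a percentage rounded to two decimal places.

Sven reaches Thornfield along 2 paths.
Via Cobalt → Stratus: 10% × 90% × 75% = 6.75%.
Via Arbor → Vireo: 100% × 100% × 12% = 12%.
Total: 6.75% + 12% = 18.75%.

18.75%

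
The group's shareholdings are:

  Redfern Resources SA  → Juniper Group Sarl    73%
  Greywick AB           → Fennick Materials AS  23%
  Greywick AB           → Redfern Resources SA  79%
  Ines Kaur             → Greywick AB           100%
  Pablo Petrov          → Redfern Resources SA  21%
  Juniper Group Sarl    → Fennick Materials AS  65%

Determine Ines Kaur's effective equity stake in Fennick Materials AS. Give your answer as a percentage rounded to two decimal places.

Ines reaches Fennick along 2 paths.
Via Greywick: 100% × 23% = 23%.
Via Greywick → Redfern → Juniper: 100% × 79% × 73% × 65% = 37.4855%.
Total: 23% + 37.4855% = 60.4855%.
Rounded: 60.49%.

60.49%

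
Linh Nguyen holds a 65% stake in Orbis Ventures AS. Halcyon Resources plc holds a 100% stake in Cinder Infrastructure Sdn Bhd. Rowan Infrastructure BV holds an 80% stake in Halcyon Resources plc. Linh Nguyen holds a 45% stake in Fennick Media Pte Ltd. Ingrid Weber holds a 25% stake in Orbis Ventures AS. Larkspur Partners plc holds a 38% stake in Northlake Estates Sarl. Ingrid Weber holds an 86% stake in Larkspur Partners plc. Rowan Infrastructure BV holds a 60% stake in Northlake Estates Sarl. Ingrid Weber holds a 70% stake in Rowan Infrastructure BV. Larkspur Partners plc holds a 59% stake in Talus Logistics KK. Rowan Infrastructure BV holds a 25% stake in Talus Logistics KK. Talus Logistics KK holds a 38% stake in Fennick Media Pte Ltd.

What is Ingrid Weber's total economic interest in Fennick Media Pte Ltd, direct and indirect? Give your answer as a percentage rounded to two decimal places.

25.93%

Ingrid reaches Fennick along 2 paths.
Via Larkspur → Talus: 86% × 59% × 38% = 19.2812%.
Via Rowan → Talus: 70% × 25% × 38% = 6.65%.
Total: 19.2812% + 6.65% = 25.9312%.
Rounded: 25.93%.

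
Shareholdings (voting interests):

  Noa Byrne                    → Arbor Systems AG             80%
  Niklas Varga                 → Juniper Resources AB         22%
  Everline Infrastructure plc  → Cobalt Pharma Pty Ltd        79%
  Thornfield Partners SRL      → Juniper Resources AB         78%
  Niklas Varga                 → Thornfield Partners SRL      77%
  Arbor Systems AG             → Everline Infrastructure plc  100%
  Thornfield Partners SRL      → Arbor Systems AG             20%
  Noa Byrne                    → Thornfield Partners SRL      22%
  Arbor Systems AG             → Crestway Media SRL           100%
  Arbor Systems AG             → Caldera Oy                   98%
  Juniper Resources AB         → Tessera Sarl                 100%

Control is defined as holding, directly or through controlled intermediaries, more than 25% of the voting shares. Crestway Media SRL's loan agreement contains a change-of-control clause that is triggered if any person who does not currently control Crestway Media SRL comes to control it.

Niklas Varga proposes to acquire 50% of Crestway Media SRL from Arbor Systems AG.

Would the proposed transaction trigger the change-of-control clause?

The purchase adds only to Niklas's holdings (Arbor's stake shrinks), so Niklas is the only person who could newly come to control Crestway.
Niklas holds 77% of Thornfield, so Niklas controls Thornfield.
Niklas and Thornfield together hold 22% + 78% = 100% of Juniper, so Niklas controls Juniper.
Juniper holds 100% of Tessera, so Niklas controls Tessera.
Neither Niklas nor any entity Niklas controls holds any voting interest in Crestway.
So before the transaction, Niklas does not control Crestway.
After the purchase, Niklas holds 50% of Crestway directly, and Arbor's stake falls to 50%.
Niklas holds 50% of Crestway, so Niklas controls Crestway.
Niklas did not control Crestway before and does after, so the clause is triggered.

Yes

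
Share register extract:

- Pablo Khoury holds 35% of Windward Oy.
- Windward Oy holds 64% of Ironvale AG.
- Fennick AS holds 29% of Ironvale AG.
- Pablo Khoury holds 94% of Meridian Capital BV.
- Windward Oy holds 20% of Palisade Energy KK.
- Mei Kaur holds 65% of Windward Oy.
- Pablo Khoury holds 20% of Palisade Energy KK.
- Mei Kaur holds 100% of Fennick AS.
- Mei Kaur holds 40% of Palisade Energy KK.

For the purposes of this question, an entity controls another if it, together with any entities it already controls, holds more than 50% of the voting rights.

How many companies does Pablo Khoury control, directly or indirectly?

Pablo holds 94% of Meridian, so Pablo controls Meridian.
No other company's threshold is met.
Pablo controls 1 company.

1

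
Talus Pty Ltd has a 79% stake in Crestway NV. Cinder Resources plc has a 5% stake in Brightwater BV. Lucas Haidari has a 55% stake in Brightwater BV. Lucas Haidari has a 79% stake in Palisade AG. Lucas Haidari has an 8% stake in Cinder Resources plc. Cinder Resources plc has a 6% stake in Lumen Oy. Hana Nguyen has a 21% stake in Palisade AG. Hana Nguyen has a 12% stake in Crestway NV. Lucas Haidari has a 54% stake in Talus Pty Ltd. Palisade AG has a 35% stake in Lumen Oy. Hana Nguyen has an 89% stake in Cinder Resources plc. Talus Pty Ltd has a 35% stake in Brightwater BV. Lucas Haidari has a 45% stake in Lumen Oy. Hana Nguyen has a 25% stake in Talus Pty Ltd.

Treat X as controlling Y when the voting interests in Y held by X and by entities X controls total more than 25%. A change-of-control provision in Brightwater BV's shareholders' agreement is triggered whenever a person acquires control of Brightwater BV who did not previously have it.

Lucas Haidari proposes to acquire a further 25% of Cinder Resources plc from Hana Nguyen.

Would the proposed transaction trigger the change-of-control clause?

The purchase adds only to Lucas's holdings (Hana's stake shrinks), so Lucas is the only person who could newly come to control Brightwater.
Lucas holds 54% of Talus, so Lucas controls Talus.
Lucas and Talus together hold 55% + 35% = 90% of Brightwater, so Lucas controls Brightwater.
So Lucas already controls Brightwater before the transaction.
After the purchase, Lucas's direct stake in Cinder rises to 8% + 25% = 33%, and Hana's stake falls to 64%.
Lucas controlled Brightwater already, so this is not a new person acquiring control; every other person's position is unchanged or reduced.
No new person acquires control, so the clause is not triggered.

No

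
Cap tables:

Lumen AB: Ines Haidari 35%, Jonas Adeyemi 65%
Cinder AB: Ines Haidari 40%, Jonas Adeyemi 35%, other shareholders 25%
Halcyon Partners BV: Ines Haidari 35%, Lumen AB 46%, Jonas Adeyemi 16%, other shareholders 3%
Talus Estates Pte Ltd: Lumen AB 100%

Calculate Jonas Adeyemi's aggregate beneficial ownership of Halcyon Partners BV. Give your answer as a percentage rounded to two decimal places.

45.90%

Jonas reaches Halcyon along 2 paths.
Via Lumen: 65% × 46% = 29.9%.
Direct stake: 16% = 16%.
Total: 29.9% + 16% = 45.9%.
Rounded: 45.90%.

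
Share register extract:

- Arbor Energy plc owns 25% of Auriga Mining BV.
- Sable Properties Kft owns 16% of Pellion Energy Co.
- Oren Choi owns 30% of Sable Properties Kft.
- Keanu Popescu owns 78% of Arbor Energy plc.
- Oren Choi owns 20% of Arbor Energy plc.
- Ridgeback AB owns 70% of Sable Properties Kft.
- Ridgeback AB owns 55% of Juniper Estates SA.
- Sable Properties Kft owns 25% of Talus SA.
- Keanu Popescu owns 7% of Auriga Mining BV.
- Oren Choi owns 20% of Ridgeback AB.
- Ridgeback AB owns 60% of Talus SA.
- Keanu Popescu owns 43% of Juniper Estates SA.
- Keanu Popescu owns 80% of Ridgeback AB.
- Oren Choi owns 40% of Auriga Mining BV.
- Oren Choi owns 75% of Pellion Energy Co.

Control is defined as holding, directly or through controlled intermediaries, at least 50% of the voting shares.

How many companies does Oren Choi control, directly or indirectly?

1

Oren holds 75% of Pellion, so Oren controls Pellion.
No other company's threshold is met.
Oren controls 1 company.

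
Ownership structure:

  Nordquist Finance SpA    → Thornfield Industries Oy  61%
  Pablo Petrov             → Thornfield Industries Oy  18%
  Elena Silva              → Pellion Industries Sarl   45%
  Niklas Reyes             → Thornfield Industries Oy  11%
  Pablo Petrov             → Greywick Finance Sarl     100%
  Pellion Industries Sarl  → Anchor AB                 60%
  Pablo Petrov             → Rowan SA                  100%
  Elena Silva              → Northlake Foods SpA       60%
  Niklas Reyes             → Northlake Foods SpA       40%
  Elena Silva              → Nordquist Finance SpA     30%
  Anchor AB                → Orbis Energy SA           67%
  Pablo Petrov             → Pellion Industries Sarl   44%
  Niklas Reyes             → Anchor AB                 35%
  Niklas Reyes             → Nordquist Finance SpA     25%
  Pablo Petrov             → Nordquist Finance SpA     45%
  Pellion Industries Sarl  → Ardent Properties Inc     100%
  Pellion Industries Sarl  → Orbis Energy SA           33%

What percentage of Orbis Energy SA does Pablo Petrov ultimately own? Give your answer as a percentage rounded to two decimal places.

32.21%

Pablo reaches Orbis along 2 paths.
Via Pellion → Anchor: 44% × 60% × 67% = 17.688%.
Via Pellion: 44% × 33% = 14.52%.
Total: 17.688% + 14.52% = 32.208%.
Rounded: 32.21%.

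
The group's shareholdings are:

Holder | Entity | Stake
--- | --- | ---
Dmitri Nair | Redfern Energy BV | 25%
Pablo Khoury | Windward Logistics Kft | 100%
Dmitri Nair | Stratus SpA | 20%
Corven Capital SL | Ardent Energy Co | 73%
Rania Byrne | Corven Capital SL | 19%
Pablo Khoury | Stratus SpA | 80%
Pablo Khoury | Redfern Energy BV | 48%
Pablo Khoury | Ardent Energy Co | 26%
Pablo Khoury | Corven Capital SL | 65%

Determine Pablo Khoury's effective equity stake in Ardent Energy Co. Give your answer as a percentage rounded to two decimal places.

Pablo reaches Ardent along 2 paths.
Via Corven: 65% × 73% = 47.45%.
Direct stake: 26% = 26%.
Total: 47.45% + 26% = 73.45%.

73.45%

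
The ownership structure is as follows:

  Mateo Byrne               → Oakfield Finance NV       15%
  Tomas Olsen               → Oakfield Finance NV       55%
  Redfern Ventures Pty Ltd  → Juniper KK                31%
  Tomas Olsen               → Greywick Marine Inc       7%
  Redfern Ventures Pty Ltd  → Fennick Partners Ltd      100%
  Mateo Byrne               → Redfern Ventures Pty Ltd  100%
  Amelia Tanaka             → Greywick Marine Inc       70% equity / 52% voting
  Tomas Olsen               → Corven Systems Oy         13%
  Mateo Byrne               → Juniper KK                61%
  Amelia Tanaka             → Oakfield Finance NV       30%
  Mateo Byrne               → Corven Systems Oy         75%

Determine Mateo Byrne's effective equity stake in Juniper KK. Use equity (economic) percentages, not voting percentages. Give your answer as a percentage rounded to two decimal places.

92.00%

Mateo reaches Juniper along 2 paths.
Direct stake: 61% = 61%.
Via Redfern: 100% × 31% = 31%.
Total: 61% + 31% = 92%.
Rounded: 92.00%.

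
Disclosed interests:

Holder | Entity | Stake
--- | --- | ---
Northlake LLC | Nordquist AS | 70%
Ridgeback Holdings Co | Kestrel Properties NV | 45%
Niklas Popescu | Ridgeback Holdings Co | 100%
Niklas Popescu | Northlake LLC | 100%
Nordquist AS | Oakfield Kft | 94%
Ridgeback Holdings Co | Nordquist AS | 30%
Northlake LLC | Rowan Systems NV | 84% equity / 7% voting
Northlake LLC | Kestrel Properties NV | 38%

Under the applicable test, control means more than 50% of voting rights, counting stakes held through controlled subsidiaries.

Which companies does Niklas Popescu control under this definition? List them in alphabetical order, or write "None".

Kestrel Properties NV, Nordquist AS, Northlake LLC, Oakfield Kft, Ridgeback Holdings Co

Niklas holds 100% of Northlake, so Niklas controls Northlake.
Niklas holds 100% of Ridgeback, so Niklas controls Ridgeback.
Ridgeback and Northlake together hold 30% + 70% = 100% of Nordquist, so Niklas controls Nordquist.
Ridgeback and Northlake together hold 45% + 38% = 83% of Kestrel, so Niklas controls Kestrel.
Nordquist holds 94% of Oakfield, so Niklas controls Oakfield.
No other company's threshold is met.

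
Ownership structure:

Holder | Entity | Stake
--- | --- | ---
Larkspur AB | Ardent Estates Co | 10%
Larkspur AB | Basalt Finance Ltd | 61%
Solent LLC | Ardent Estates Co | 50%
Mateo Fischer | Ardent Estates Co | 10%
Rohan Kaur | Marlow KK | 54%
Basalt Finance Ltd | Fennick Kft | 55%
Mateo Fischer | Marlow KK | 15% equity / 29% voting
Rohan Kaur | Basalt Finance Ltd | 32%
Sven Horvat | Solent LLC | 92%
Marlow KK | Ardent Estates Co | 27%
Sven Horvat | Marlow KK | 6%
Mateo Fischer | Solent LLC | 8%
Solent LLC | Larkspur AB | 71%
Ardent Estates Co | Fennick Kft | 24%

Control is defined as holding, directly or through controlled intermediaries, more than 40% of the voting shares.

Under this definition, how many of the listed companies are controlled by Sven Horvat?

Sven holds 92% of Solent, so Sven controls Solent.
Solent holds 71% of Larkspur, so Sven controls Larkspur.
Larkspur holds 61% of Basalt, so Sven controls Basalt.
Larkspur and Solent together hold 10% + 50% = 60% of Ardent, so Sven controls Ardent.
Basalt and Ardent together hold 55% + 24% = 79% of Fennick, so Sven controls Fennick.
No other company's threshold is met.
Sven controls 5 companies.

5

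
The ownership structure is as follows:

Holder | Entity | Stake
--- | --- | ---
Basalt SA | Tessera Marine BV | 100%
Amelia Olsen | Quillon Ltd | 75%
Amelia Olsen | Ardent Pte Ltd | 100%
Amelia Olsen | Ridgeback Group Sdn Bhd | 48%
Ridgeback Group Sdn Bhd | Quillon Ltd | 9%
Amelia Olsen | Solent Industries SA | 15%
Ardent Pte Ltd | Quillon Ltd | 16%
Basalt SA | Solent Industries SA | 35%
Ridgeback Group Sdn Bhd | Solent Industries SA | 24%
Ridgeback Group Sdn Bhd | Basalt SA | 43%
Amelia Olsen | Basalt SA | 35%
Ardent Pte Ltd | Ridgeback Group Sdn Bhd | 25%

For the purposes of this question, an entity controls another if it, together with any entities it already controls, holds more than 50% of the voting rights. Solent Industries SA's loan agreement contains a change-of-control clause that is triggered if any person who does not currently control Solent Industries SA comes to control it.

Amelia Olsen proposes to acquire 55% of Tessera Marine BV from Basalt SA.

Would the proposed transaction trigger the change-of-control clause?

No

The purchase adds only to Amelia's holdings (Basalt's stake shrinks), so Amelia is the only person who could newly come to control Solent.
Amelia holds 100% of Ardent, so Amelia controls Ardent.
Ardent and Amelia together hold 25% + 48% = 73% of Ridgeback, so Amelia controls Ridgeback.
Amelia and Ridgeback together hold 35% + 43% = 78% of Basalt, so Amelia controls Basalt.
Amelia and Basalt and Ridgeback together hold 15% + 35% + 24% = 74% of Solent, so Amelia controls Solent.
So Amelia already controls Solent before the transaction.
After the purchase, Amelia holds 55% of Tessera directly, and Basalt's stake falls to 45%.
Amelia controlled Solent already, so this is not a new person acquiring control; every other person's position is unchanged or reduced.
No new person acquires control, so the clause is not triggered.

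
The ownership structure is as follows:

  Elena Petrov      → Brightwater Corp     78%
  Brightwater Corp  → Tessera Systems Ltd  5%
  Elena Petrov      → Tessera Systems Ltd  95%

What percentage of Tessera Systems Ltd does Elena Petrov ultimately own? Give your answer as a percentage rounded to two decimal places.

98.90%

Elena reaches Tessera along 2 paths.
Via Brightwater: 78% × 5% = 3.9%.
Direct stake: 95% = 95%.
Total: 3.9% + 95% = 98.9%.
Rounded: 98.90%.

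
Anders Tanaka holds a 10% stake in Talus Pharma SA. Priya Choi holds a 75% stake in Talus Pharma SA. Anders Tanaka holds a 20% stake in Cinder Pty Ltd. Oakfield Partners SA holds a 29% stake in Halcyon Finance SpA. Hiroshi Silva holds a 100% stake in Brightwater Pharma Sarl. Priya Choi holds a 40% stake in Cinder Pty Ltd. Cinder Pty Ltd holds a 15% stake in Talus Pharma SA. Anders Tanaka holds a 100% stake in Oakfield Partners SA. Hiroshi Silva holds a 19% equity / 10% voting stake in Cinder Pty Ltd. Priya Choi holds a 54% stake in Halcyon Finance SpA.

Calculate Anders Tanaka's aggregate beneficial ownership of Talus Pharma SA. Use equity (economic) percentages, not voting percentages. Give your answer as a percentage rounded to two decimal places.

13.00%

Anders reaches Talus along 2 paths.
Via Cinder: 20% × 15% = 3%.
Direct stake: 10% = 10%.
Total: 3% + 10% = 13%.
Rounded: 13.00%.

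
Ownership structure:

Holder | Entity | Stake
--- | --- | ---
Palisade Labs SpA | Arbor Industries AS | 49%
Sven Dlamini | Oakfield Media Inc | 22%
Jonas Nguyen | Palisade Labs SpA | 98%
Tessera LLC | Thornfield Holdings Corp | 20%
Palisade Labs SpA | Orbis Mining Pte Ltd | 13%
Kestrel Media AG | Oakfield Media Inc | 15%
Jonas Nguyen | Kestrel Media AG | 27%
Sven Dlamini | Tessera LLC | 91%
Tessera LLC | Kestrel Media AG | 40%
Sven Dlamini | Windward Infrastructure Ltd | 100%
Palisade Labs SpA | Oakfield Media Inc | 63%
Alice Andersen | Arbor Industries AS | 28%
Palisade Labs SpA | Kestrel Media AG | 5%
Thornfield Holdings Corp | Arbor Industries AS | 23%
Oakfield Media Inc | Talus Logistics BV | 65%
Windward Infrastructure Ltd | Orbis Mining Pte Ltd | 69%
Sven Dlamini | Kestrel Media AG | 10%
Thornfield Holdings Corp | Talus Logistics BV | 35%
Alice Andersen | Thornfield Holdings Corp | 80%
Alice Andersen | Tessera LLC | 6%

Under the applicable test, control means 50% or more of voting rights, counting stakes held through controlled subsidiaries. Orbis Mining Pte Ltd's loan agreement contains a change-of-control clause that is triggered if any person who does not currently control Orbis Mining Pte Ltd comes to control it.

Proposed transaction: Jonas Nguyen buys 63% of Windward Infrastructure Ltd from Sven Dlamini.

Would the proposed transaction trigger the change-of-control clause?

The purchase adds only to Jonas's holdings (Sven's stake shrinks), so Jonas is the only person who could newly come to control Orbis.
Jonas holds 98% of Palisade, so Jonas controls Palisade.
Palisade holds 63% of Oakfield, so Jonas controls Oakfield.
Oakfield holds 65% of Talus, so Jonas controls Talus.
In Orbis, Jonas's side holds only 13%, not ≥ 50%.
So before the transaction, Jonas does not control Orbis.
After the purchase, Jonas holds 63% of Windward directly, and Sven's stake falls to 37%.
Jonas holds 63% of Windward, so Jonas controls Windward.
Palisade and Windward together hold 13% + 69% = 82% of Orbis, so Jonas controls Orbis.
Jonas did not control Orbis before and does after, so the clause is triggered.

Yes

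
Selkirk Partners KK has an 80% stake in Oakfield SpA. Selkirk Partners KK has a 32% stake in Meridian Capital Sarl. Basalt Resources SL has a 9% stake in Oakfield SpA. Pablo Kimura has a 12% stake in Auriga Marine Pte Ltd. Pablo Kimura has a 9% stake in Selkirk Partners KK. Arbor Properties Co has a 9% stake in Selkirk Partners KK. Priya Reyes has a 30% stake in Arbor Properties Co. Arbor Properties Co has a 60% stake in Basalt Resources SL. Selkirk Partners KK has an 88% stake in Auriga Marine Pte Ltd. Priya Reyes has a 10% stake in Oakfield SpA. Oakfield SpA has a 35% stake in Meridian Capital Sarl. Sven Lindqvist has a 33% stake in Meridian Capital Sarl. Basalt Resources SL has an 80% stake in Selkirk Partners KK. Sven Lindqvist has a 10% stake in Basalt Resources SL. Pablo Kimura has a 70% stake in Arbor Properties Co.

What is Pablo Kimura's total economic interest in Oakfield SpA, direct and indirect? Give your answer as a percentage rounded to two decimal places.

42.90%

Pablo reaches Oakfield along 4 paths.
Via Arbor → Basalt: 70% × 60% × 9% = 3.78%.
Via Arbor → Basalt → Selkirk: 70% × 60% × 80% × 80% = 26.88%.
Via Selkirk: 9% × 80% = 7.2%.
Via Arbor → Selkirk: 70% × 9% × 80% = 5.04%.
Total: 3.78% + 26.88% + 7.2% + 5.04% = 42.9%.
Rounded: 42.90%.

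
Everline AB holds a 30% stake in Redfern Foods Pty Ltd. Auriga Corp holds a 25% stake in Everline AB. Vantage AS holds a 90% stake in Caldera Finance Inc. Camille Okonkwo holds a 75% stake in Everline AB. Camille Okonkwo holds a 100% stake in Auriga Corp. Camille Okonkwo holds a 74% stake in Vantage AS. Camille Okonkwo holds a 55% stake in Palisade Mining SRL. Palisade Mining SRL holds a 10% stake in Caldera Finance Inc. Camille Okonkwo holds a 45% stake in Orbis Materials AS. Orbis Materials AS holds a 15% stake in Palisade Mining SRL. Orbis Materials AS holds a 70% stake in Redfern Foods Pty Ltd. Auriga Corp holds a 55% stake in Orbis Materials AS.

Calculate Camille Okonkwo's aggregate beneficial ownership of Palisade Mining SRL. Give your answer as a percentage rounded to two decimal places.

70.00%

Camille reaches Palisade along 3 paths.
Via Auriga → Orbis: 100% × 55% × 15% = 8.25%.
Via Orbis: 45% × 15% = 6.75%.
Direct stake: 55% = 55%.
Total: 8.25% + 6.75% + 55% = 70%.
Rounded: 70.00%.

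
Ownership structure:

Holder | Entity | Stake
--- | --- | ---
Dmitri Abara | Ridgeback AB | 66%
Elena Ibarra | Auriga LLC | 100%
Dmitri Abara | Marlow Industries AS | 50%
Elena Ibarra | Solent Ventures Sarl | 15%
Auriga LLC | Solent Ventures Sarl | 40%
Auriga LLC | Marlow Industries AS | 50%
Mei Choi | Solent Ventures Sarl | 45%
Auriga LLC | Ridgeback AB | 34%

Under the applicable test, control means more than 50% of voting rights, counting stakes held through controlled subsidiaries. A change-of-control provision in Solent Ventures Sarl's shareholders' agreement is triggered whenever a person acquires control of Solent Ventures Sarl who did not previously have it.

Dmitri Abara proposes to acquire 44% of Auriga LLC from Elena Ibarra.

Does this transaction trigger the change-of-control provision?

No

The purchase adds only to Dmitri's holdings (Elena's stake shrinks), so Dmitri is the only person who could newly come to control Solent.
Dmitri holds 66% of Ridgeback, so Dmitri controls Ridgeback.
Neither Dmitri nor any entity Dmitri controls holds any voting interest in Solent.
So before the transaction, Dmitri does not control Solent.
After the purchase, Dmitri holds 44% of Auriga directly, and Elena's stake falls to 56%.
Dmitri's side now holds 44% of Auriga, not > 50%, so Dmitri still does not control Auriga.
After the transaction, neither Dmitri nor any entity Dmitri controls holds a voting interest in Solent, so Dmitri still does not control it.
No new person acquires control, so the clause is not triggered.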